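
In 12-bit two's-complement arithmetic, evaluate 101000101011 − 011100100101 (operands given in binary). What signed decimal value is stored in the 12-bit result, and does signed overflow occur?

101000101011 = -1493 (signed)
011100100101 = 1829 (signed)
Subtract via negate-and-add: invert 011100100101 + 1 = 100011011011 (i.e. -1829).
  101000101011
+ 100011011011
= 001100000110  (discard carry-out 1)
Result 001100000110: MSB = 0 → value 774.
Both addends (after negating the subtrahend) are negative but the stored result is non-negative: signed overflow. The true value -1493 − 1829 = -3322 lies outside [-2048, 2047].

774; overflow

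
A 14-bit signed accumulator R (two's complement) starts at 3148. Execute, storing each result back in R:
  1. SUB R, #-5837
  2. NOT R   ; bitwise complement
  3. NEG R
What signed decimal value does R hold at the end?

-7398

Start: R = 3148 = 00110001001100.
R = 3148 − (-5837) = 8985; wraps to -7399 = 10001100011001
R = NOT 10001100011001 = 01110011100110 = 7398
R = −(7398) = -7398 = 10001100011010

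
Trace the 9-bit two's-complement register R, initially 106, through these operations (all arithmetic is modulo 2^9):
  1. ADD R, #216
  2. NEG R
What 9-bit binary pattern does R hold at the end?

Start: R = 106 = 001101010.
R = 106 + 216 = 322; wraps to -190 = 101000010
R = −(-190) = 190 = 010111110

010111110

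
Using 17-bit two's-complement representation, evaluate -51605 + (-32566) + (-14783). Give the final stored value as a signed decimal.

32118

-51605 + (-32566) = -84171 → wraps to 46901 (01011011100110101)
46901 + (-14783) = 32118 (00111110101110110)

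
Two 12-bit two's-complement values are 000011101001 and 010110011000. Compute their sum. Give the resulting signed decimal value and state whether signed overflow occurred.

000011101001 = 233 (signed)
010110011000 = 1432 (signed)
  000011101001
+ 010110011000
= 011010000001
Result 011010000001: MSB = 0 → value 1665.
Both addends are non-negative and so is the stored result: no signed overflow.

1665; no overflow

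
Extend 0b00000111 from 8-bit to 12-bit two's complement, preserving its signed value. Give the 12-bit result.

000000000111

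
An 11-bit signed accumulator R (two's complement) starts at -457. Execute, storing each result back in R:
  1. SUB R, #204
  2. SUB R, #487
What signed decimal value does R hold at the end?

Start: R = -457 = 11000110111.
R = -457 − 204 = -661 = 10101101011
R = -661 − 487 = -1148; wraps to 900 = 01110000100

900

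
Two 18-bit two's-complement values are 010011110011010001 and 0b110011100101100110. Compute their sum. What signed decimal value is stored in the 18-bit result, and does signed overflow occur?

010011110011010001 = 81105 (signed)
0b110011100101100110 → 110011100101100110 = -50842 (signed)
  010011110011010001
+ 110011100101100110
= 000111011000110111  (discard carry-out 1)
Result 000111011000110111: MSB = 0 → value 30263.
Addends have opposite signs, so signed overflow cannot occur.

30263; no overflow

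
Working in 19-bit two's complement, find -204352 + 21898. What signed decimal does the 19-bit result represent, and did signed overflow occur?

-182454; no overflow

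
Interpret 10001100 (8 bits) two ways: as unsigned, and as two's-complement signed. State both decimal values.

Unsigned: 10001100 = 140.
Signed: MSB=1 → 140 − 256 = -116.

unsigned = 140, signed = -116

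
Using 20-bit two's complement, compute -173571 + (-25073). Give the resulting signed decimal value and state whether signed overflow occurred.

-198644; no overflow

-173571 → 11010101100111111101
-25073 → 11111001111000001111
  11010101100111111101
+ 11111001111000001111
= 11001111100000001100  (discard carry-out 1)
Result 11001111100000001100: MSB = 1 → 849932 − 1048576 = -198644.
Both addends are negative and so is the stored result: no signed overflow.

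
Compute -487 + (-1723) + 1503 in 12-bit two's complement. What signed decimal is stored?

-487 + (-1723) = -2210 → wraps to 1886 (011101011110)
1886 + 1503 = 3389 → wraps to -707 (110100111101)

-707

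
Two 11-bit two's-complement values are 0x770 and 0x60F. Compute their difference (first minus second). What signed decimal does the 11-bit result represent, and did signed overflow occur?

353; no overflow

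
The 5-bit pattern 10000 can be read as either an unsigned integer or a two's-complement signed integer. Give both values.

Unsigned: 10000 = 16.
Signed: MSB=1 → 16 − 32 = -16.

unsigned = 16, signed = -16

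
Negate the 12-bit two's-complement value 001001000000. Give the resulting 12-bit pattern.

110111000000

Invert: 110110111111. Add 1: 110111000000.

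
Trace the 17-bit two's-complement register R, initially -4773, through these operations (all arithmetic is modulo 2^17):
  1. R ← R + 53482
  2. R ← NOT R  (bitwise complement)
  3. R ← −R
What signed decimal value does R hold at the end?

48710

Start: R = -4773 = 11110110101011011.
R = -4773 + 53482 = 48709 = 01011111001000101
R = NOT 01011111001000101 = 10100000110111010 = -48710
R = −(-48710) = 48710 = 01011111001000110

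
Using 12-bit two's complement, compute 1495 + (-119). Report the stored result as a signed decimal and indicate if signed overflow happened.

1376; no overflow

1495 → 010111010111
-119 → 111110001001
  010111010111
+ 111110001001
= 010101100000  (discard carry-out 1)
Result 010101100000: MSB = 0 → value 1376.
Addends have opposite signs, so signed overflow cannot occur.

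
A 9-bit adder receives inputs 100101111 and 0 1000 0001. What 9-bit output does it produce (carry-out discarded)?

  100101111
+ 010000001
= 110110000

110110000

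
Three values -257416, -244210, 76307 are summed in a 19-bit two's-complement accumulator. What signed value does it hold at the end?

-257416 + (-244210) = -501626 → wraps to 22662 (0000101100010000110)
22662 + 76307 = 98969 (0011000001010011001)

98969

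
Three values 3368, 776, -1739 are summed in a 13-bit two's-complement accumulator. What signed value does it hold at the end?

3368 + 776 = 4144 → wraps to -4048 (1000000110000)
-4048 + (-1739) = -5787 → wraps to 2405 (0100101100101)

2405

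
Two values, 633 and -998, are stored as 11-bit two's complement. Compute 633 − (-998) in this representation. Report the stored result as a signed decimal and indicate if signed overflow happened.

-417; overflow

633 → 01001111001
-998 → 10000011010
Subtract via negate-and-add: invert 10000011010 + 1 = 01111100110 (i.e. 998).
  01001111001
+ 01111100110
= 11001011111
Result 11001011111: MSB = 1 → 1631 − 2048 = -417.
Both addends (after negating the subtrahend) are non-negative but the stored result is negative: signed overflow. The true value 633 − (-998) = 1631 lies outside [-1024, 1023].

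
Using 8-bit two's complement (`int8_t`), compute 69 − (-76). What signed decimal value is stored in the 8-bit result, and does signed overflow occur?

69 → 01000101
-76 → 10110100
Subtract via negate-and-add: invert 10110100 + 1 = 01001100 (i.e. 76).
  01000101
+ 01001100
= 10010001
Result 10010001: MSB = 1 → 145 − 256 = -111.
Both addends (after negating the subtrahend) are non-negative but the stored result is negative: signed overflow. The true value 69 − (-76) = 145 lies outside [-128, 127].

-111; overflow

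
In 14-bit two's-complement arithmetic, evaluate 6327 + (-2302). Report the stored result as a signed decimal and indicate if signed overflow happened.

4025; no overflow

6327 → 01100010110111
-2302 → 11011100000010
  01100010110111
+ 11011100000010
= 00111110111001  (discard carry-out 1)
Result 00111110111001: MSB = 0 → value 4025.
Addends have opposite signs, so signed overflow cannot occur.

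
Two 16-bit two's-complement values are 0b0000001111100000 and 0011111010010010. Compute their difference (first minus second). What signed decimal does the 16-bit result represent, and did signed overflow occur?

0b0000001111100000 → 0000001111100000 = 992 (signed)
0011111010010010 = 16018 (signed)
Subtract via negate-and-add: invert 0011111010010010 + 1 = 1100000101101110 (i.e. -16018).
  0000001111100000
+ 1100000101101110
= 1100010101001110
Result 1100010101001110: MSB = 1 → 50510 − 65536 = -15026.
Addends (after negating the subtrahend) have opposite signs, so signed overflow cannot occur.

-15026; no overflow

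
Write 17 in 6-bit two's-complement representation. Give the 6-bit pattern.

17 is non-negative, so write it directly in 6 bits: 010001.

010001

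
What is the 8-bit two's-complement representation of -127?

|-127| = 127 = 01111111 in 8 bits.
Invert the bits: 10000000. Add 1: 10000001.
Check: 10000001 reads as 129 − 256 = -127.

10000001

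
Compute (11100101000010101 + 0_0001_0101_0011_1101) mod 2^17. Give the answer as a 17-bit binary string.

11101111101010010

  11100101000010101
+ 00001010100111101
= 11101111101010010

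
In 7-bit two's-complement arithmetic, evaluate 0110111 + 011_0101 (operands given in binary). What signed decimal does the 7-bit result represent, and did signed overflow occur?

0110111 = 55 (signed)
011_0101 → 0110101 = 53 (signed)
  0110111
+ 0110101
= 1101100
Result 1101100: MSB = 1 → 108 − 128 = -20.
Both addends are non-negative but the stored result is negative: signed overflow. The true value 55 + 53 = 108 lies outside [-64, 63].

-20; overflow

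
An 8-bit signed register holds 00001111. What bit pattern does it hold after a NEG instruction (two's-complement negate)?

Invert: 11110000. Add 1: 11110001.
Check: 00001111 = 15, 11110001 = -15.

11110001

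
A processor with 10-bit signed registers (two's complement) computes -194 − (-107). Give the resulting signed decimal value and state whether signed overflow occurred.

-87; no overflow

-194 → 1100111110
-107 → 1110010101
Subtract via negate-and-add: invert 1110010101 + 1 = 0001101011 (i.e. 107).
  1100111110
+ 0001101011
= 1110101001
Result 1110101001: MSB = 1 → 937 − 1024 = -87.
Addends (after negating the subtrahend) have opposite signs, so signed overflow cannot occur.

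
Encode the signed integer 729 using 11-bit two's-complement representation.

01011011001

729 is non-negative, so write it directly in 11 bits: 01011011001.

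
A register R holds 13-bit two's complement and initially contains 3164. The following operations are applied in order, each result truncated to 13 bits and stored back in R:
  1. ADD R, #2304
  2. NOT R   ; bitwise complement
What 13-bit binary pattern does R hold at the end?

0101010100011

Start: R = 3164 = 0110001011100.
R = 3164 + 2304 = 5468; wraps to -2724 = 1010101011100
R = NOT 1010101011100 = 0101010100011 = 2723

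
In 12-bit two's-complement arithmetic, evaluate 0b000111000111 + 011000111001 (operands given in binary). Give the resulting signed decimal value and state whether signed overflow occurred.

-2048; overflow

0b000111000111 → 000111000111 = 455 (signed)
011000111001 = 1593 (signed)
  000111000111
+ 011000111001
= 100000000000
Result 100000000000: MSB = 1 → 2048 − 4096 = -2048.
Both addends are non-negative but the stored result is negative: signed overflow. The true value 455 + 1593 = 2048 lies outside [-2048, 2047].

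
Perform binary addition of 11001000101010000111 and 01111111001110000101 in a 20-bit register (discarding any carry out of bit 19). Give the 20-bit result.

01000111111000001100

  11001000101010000111
+ 01111111001110000101
= 01000111111000001100  (discard carry-out 1)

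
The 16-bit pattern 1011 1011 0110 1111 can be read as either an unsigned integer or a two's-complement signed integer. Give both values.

Unsigned: 1011101101101111 = 47983.
Signed: MSB=1 → 47983 − 65536 = -17553.

unsigned = 47983, signed = -17553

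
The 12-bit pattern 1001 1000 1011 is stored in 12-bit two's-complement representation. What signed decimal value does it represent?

-1653

MSB is 1, so the value is negative.
Unsigned reading: 2443. Subtract 2^12 = 4096: 2443 − 4096 = -1653.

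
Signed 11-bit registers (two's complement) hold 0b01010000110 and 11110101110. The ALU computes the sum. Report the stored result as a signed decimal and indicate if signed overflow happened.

0b01010000110 → 01010000110 = 646 (signed)
11110101110 = -82 (signed)
  01010000110
+ 11110101110
= 01000110100  (discard carry-out 1)
Result 01000110100: MSB = 0 → value 564.
Addends have opposite signs, so signed overflow cannot occur.

564; no overflow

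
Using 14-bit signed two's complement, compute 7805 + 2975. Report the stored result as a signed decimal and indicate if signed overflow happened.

7805 → 01111001111101
2975 → 00101110011111
  01111001111101
+ 00101110011111
= 10101000011100
Result 10101000011100: MSB = 1 → 10780 − 16384 = -5604.
Both addends are non-negative but the stored result is negative: signed overflow. The true value 7805 + 2975 = 10780 lies outside [-8192, 8191].

-5604; overflow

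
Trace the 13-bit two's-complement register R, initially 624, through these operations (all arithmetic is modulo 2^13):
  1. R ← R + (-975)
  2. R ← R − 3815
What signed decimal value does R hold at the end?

Start: R = 624 = 0001001110000.
R = 624 + (-975) = -351 = 1111010100001
R = -351 − 3815 = -4166; wraps to 4026 = 0111110111010

4026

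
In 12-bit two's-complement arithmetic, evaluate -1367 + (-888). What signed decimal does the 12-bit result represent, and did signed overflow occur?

-1367 → 101010101001
-888 → 110010001000
  101010101001
+ 110010001000
= 011100110001  (discard carry-out 1)
Result 011100110001: MSB = 0 → value 1841.
Both addends are negative but the stored result is non-negative: signed overflow. The true value -1367 + (-888) = -2255 lies outside [-2048, 2047].

1841; overflow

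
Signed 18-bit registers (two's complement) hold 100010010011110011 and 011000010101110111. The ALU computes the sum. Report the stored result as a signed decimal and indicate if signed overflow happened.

-21910; no overflow

100010010011110011 = -121613 (signed)
011000010101110111 = 99703 (signed)
  100010010011110011
+ 011000010101110111
= 111010101001101010
Result 111010101001101010: MSB = 1 → 240234 − 262144 = -21910.
Addends have opposite signs, so signed overflow cannot occur.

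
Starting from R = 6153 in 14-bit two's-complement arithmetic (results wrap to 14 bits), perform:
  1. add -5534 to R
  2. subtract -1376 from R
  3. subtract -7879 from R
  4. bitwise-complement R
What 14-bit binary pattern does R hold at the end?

01100101101101

Start: R = 6153 = 01100000001001.
R = 6153 + (-5534) = 619 = 00001001101011
R = 619 − (-1376) = 1995 = 00011111001011
R = 1995 − (-7879) = 9874; wraps to -6510 = 10011010010010
R = NOT 10011010010010 = 01100101101101 = 6509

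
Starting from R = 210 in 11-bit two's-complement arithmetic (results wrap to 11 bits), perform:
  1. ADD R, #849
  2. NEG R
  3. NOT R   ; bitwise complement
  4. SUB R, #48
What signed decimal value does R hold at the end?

Start: R = 210 = 00011010010.
R = 210 + 849 = 1059; wraps to -989 = 10000100011
R = −(-989) = 989 = 01111011101
R = NOT 01111011101 = 10000100010 = -990
R = -990 − 48 = -1038; wraps to 1010 = 01111110010

1010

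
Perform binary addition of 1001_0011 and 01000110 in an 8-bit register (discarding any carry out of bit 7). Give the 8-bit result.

11011001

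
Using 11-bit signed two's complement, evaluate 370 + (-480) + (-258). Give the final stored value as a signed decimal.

-368

370 + (-480) = -110 (11110010010)
-110 + (-258) = -368 (11010010000)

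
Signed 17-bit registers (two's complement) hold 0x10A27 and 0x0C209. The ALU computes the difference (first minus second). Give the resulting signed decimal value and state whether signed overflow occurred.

0x10A27 = 10000101000100111 = -62937 (signed)
0x0C209 = 01100001000001001 = 49673 (signed)
Subtract via negate-and-add: invert 01100001000001001 + 1 = 10011110111110111 (i.e. -49673).
  10000101000100111
+ 10011110111110111
= 00100100000011110  (discard carry-out 1)
Result 00100100000011110: MSB = 0 → value 18462.
Both addends (after negating the subtrahend) are negative but the stored result is non-negative: signed overflow. The true value -62937 − 49673 = -112610 lies outside [-65536, 65535].

18462; overflow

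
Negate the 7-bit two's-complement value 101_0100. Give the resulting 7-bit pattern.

Invert: 0101011. Add 1: 0101100.
Check: 1010100 = -44, 0101100 = 44.

0101100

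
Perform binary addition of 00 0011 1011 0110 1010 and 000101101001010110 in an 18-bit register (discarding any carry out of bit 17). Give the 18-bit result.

001001010111000000

  000011101101101010
+ 000101101001010110
= 001001010111000000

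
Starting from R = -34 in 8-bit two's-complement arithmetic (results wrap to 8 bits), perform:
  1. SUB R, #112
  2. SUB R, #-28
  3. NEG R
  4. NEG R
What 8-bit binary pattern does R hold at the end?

10001010

Start: R = -34 = 11011110.
R = -34 − 112 = -146; wraps to 110 = 01101110
R = 110 − (-28) = 138; wraps to -118 = 10001010
R = −(-118) = 118 = 01110110
R = −(118) = -118 = 10001010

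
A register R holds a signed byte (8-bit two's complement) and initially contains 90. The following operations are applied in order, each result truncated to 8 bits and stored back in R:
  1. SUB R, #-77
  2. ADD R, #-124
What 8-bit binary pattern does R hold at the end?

00101011

Start: R = 90 = 01011010.
R = 90 − (-77) = 167; wraps to -89 = 10100111
R = -89 + (-124) = -213; wraps to 43 = 00101011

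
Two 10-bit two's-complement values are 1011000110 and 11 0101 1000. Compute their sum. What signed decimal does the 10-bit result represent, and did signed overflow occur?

-482; no overflow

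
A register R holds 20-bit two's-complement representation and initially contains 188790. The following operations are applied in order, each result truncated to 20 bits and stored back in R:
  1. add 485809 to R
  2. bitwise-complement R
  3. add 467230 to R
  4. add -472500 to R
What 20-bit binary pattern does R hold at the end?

01011010000001000010

Start: R = 188790 = 00101110000101110110.
R = 188790 + 485809 = 674599; wraps to -373977 = 10100100101100100111
R = NOT 10100100101100100111 = 01011011010011011000 = 373976
R = 373976 + 467230 = 841206; wraps to -207370 = 11001101010111110110
R = -207370 + (-472500) = -679870; wraps to 368706 = 01011010000001000010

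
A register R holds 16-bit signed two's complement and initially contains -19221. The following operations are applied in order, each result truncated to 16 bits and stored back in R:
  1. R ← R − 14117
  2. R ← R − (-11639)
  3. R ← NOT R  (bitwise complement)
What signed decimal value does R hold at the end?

21698

Start: R = -19221 = 1011010011101011.
R = -19221 − 14117 = -33338; wraps to 32198 = 0111110111000110
R = 32198 − (-11639) = 43837; wraps to -21699 = 1010101100111101
R = NOT 1010101100111101 = 0101010011000010 = 21698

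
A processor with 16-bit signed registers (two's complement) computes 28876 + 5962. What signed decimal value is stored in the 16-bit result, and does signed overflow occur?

-30698; overflow

28876 → 0111000011001100
5962 → 0001011101001010
  0111000011001100
+ 0001011101001010
= 1000100000010110
Result 1000100000010110: MSB = 1 → 34838 − 65536 = -30698.
Both addends are non-negative but the stored result is negative: signed overflow. The true value 28876 + 5962 = 34838 lies outside [-32768, 32767].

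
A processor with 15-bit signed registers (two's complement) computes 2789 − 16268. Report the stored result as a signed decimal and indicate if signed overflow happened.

-13479; no overflow

2789 → 000101011100101
16268 → 011111110001100
Subtract via negate-and-add: invert 011111110001100 + 1 = 100000001110100 (i.e. -16268).
  000101011100101
+ 100000001110100
= 100101101011001
Result 100101101011001: MSB = 1 → 19289 − 32768 = -13479.
Addends (after negating the subtrahend) have opposite signs, so signed overflow cannot occur.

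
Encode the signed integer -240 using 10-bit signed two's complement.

|-240| = 240 = 0011110000 in 10 bits.
Invert the bits: 1100001111. Add 1: 1100010000.
Check: 1100010000 reads as 784 − 1024 = -240.

1100010000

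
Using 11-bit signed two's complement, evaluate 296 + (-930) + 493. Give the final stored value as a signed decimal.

-141

296 + (-930) = -634 (10110000110)
-634 + 493 = -141 (11101110011)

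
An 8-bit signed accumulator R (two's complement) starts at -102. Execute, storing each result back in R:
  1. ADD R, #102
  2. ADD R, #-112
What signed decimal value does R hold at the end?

-112

Start: R = -102 = 10011010.
R = -102 + 102 = 0 = 00000000
R = 0 + (-112) = -112 = 10010000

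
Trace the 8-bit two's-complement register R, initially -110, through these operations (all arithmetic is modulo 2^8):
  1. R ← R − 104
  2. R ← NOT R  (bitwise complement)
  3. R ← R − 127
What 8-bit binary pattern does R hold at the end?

01010110

Start: R = -110 = 10010010.
R = -110 − 104 = -214; wraps to 42 = 00101010
R = NOT 00101010 = 11010101 = -43
R = -43 − 127 = -170; wraps to 86 = 01010110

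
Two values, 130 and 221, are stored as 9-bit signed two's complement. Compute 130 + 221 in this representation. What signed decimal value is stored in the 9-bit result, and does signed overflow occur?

-161; overflow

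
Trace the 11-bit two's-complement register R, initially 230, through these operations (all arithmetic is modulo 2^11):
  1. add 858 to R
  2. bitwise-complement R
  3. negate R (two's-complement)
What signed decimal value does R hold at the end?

Start: R = 230 = 00011100110.
R = 230 + 858 = 1088; wraps to -960 = 10001000000
R = NOT 10001000000 = 01110111111 = 959
R = −(959) = -959 = 10001000001

-959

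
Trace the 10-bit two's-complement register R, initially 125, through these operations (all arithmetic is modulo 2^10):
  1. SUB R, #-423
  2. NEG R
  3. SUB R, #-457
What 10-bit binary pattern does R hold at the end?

Start: R = 125 = 0001111101.
R = 125 − (-423) = 548; wraps to -476 = 1000100100
R = −(-476) = 476 = 0111011100
R = 476 − (-457) = 933; wraps to -91 = 1110100101

1110100101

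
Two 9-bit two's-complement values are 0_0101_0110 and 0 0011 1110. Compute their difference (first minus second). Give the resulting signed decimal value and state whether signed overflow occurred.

24; no overflow

0_0101_0110 → 001010110 = 86 (signed)
0 0011 1110 → 000111110 = 62 (signed)
Subtract via negate-and-add: invert 000111110 + 1 = 111000010 (i.e. -62).
  001010110
+ 111000010
= 000011000  (discard carry-out 1)
Result 000011000: MSB = 0 → value 24.
Addends (after negating the subtrahend) have opposite signs, so signed overflow cannot occur.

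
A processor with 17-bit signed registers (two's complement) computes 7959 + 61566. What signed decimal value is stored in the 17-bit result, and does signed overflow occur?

-61547; overflow

7959 → 00001111100010111
61566 → 01111000001111110
  00001111100010111
+ 01111000001111110
= 10000111110010101
Result 10000111110010101: MSB = 1 → 69525 − 131072 = -61547.
Both addends are non-negative but the stored result is negative: signed overflow. The true value 7959 + 61566 = 69525 lies outside [-65536, 65535].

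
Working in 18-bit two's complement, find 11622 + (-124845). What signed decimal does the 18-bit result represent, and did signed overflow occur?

11622 → 000010110101100110
-124845 → 100001100001010011
  000010110101100110
+ 100001100001010011
= 100100010110111001
Result 100100010110111001: MSB = 1 → 148921 − 262144 = -113223.
Addends have opposite signs, so signed overflow cannot occur.

-113223; no overflow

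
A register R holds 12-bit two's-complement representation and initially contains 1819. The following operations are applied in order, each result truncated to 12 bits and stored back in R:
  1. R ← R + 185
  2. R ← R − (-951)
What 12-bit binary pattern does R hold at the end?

101110001011

Start: R = 1819 = 011100011011.
R = 1819 + 185 = 2004 = 011111010100
R = 2004 − (-951) = 2955; wraps to -1141 = 101110001011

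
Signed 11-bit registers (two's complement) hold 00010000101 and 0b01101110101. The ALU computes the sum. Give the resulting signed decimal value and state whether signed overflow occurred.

1018; no overflow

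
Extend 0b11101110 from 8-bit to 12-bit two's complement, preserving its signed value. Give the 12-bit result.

MSB of 11101110 is 1; replicate it into the new high bits.
1111|11101110 → 111111101110 (still -18).

111111101110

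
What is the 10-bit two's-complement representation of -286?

|-286| = 286 = 0100011110 in 10 bits.
Invert the bits: 1011100001. Add 1: 1011100010.

1011100010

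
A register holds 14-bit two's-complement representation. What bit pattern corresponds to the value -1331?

11101011001101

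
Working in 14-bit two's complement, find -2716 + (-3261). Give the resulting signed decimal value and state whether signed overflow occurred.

-5977; no overflow

-2716 → 11010101100100
-3261 → 11001101000011
  11010101100100
+ 11001101000011
= 10100010100111  (discard carry-out 1)
Result 10100010100111: MSB = 1 → 10407 − 16384 = -5977.
Both addends are negative and so is the stored result: no signed overflow.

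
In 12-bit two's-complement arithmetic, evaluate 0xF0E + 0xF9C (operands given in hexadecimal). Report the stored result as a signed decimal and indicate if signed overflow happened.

-342; no overflow

0xF0E = 111100001110 = -242 (signed)
0xF9C = 111110011100 = -100 (signed)
  111100001110
+ 111110011100
= 111010101010  (discard carry-out 1)
Result 111010101010: MSB = 1 → 3754 − 4096 = -342.
Both addends are negative and so is the stored result: no signed overflow.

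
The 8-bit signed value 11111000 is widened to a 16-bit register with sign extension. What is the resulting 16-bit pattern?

1111111111111000

MSB of 11111000 is 1; replicate it into the new high bits.
11111111|11111000 → 1111111111111000 (still -8).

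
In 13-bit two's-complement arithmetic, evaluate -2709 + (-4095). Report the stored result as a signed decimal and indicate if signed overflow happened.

-2709 → 1010101101011
-4095 → 1000000000001
  1010101101011
+ 1000000000001
= 0010101101100  (discard carry-out 1)
Result 0010101101100: MSB = 0 → value 1388.
Both addends are negative but the stored result is non-negative: signed overflow. The true value -2709 + (-4095) = -6804 lies outside [-4096, 4095].

1388; overflow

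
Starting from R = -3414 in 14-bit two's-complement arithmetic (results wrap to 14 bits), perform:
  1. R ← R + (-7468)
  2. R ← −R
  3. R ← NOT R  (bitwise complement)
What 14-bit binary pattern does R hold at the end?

01010101111101

Start: R = -3414 = 11001010101010.
R = -3414 + (-7468) = -10882; wraps to 5502 = 01010101111110
R = −(5502) = -5502 = 10101010000010
R = NOT 10101010000010 = 01010101111101 = 5501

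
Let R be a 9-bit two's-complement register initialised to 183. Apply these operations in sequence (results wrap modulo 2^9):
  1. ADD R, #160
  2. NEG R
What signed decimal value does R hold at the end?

169

Start: R = 183 = 010110111.
R = 183 + 160 = 343; wraps to -169 = 101010111
R = −(-169) = 169 = 010101001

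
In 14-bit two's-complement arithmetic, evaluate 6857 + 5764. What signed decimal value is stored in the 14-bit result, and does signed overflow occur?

-3763; overflow

6857 → 01101011001001
5764 → 01011010000100
  01101011001001
+ 01011010000100
= 11000101001101
Result 11000101001101: MSB = 1 → 12621 − 16384 = -3763.
Both addends are non-negative but the stored result is negative: signed overflow. The true value 6857 + 5764 = 12621 lies outside [-8192, 8191].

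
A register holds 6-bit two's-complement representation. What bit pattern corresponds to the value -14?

110010

|-14| = 14 = 001110 in 6 bits.
Invert the bits: 110001. Add 1: 110010.
Check: 110010 reads as 50 − 64 = -14.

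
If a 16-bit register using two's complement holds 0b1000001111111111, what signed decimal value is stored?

-31745

MSB is 1, so the value is negative.
Unsigned reading: 33791. Subtract 2^16 = 65536: 33791 − 65536 = -31745.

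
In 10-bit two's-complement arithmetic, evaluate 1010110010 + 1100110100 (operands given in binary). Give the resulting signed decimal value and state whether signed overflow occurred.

1010110010 = -334 (signed)
1100110100 = -204 (signed)
  1010110010
+ 1100110100
= 0111100110  (discard carry-out 1)
Result 0111100110: MSB = 0 → value 486.
Both addends are negative but the stored result is non-negative: signed overflow. The true value -334 + (-204) = -538 lies outside [-512, 511].

486; overflow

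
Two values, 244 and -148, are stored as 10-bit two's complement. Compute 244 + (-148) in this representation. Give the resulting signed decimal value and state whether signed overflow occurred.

244 → 0011110100
-148 → 1101101100
  0011110100
+ 1101101100
= 0001100000  (discard carry-out 1)
Result 0001100000: MSB = 0 → value 96.
Addends have opposite signs, so signed overflow cannot occur.

96; no overflow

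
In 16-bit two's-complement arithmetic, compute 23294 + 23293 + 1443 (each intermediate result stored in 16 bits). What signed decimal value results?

-17506

23294 + 23293 = 46587 → wraps to -18949 (1011010111111011)
-18949 + 1443 = -17506 (1011101110011110)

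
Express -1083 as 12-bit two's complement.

101111000101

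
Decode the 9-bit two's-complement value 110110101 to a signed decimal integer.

-75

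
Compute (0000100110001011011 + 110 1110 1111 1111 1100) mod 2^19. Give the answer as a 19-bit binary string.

1110011110001010111

  0000100110001011011
+ 1101110111111111100
= 1110011110001010111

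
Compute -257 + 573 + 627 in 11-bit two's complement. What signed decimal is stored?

943

-257 + 573 = 316 (00100111100)
316 + 627 = 943 (01110101111)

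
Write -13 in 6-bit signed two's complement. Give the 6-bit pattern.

|-13| = 13 = 001101 in 6 bits.
Invert the bits: 110010. Add 1: 110011.
Check: 110011 reads as 51 − 64 = -13.

110011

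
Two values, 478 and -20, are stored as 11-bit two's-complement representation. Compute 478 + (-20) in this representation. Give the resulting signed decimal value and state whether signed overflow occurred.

478 → 00111011110
-20 → 11111101100
  00111011110
+ 11111101100
= 00111001010  (discard carry-out 1)
Result 00111001010: MSB = 0 → value 458.
Addends have opposite signs, so signed overflow cannot occur.

458; no overflow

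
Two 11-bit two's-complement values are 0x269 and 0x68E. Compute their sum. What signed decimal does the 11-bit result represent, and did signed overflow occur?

0x269 = 01001101001 = 617 (signed)
0x68E = 11010001110 = -370 (signed)
  01001101001
+ 11010001110
= 00011110111  (discard carry-out 1)
Result 00011110111: MSB = 0 → value 247.
Addends have opposite signs, so signed overflow cannot occur.

247; no overflow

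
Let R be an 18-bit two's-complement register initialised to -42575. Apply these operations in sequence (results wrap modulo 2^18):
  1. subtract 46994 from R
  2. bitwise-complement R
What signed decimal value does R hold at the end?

Start: R = -42575 = 110101100110110001.
R = -42575 − 46994 = -89569 = 101010001000011111
R = NOT 101010001000011111 = 010101110111100000 = 89568

89568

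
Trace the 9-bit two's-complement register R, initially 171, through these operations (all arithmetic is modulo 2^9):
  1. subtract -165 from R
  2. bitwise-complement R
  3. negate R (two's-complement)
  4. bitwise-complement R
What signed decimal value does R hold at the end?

174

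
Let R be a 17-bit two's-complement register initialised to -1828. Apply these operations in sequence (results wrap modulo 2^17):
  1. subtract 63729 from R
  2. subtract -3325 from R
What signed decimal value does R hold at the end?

Start: R = -1828 = 11111100011011100.
R = -1828 − 63729 = -65557; wraps to 65515 = 01111111111101011
R = 65515 − (-3325) = 68840; wraps to -62232 = 10000110011101000

-62232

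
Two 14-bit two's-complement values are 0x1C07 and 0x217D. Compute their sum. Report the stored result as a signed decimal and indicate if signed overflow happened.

0x1C07 = 01110000000111 = 7175 (signed)
0x217D = 10000101111101 = -7811 (signed)
  01110000000111
+ 10000101111101
= 11110110000100
Result 11110110000100: MSB = 1 → 15748 − 16384 = -636.
Addends have opposite signs, so signed overflow cannot occur.

-636; no overflow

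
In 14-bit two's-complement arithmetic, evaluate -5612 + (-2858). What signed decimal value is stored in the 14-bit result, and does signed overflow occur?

7914; overflow

-5612 → 10101000010100
-2858 → 11010011010110
  10101000010100
+ 11010011010110
= 01111011101010  (discard carry-out 1)
Result 01111011101010: MSB = 0 → value 7914.
Both addends are negative but the stored result is non-negative: signed overflow. The true value -5612 + (-2858) = -8470 lies outside [-8192, 8191].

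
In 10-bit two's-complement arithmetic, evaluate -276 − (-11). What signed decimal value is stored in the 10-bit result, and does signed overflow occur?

-265; no overflow

-276 → 1011101100
-11 → 1111110101
Subtract via negate-and-add: invert 1111110101 + 1 = 0000001011 (i.e. 11).
  1011101100
+ 0000001011
= 1011110111
Result 1011110111: MSB = 1 → 759 − 1024 = -265.
Addends (after negating the subtrahend) have opposite signs, so signed overflow cannot occur.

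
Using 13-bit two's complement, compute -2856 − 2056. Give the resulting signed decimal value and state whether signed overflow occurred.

3280; overflow

-2856 → 1010011011000
2056 → 0100000001000
Subtract via negate-and-add: invert 0100000001000 + 1 = 1011111111000 (i.e. -2056).
  1010011011000
+ 1011111111000
= 0110011010000  (discard carry-out 1)
Result 0110011010000: MSB = 0 → value 3280.
Both addends (after negating the subtrahend) are negative but the stored result is non-negative: signed overflow. The true value -2856 − 2056 = -4912 lies outside [-4096, 4095].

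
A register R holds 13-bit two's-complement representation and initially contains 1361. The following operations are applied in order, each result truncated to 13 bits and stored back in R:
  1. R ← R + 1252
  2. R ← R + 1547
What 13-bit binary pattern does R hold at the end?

Start: R = 1361 = 0010101010001.
R = 1361 + 1252 = 2613 = 0101000110101
R = 2613 + 1547 = 4160; wraps to -4032 = 1000001000000

1000001000000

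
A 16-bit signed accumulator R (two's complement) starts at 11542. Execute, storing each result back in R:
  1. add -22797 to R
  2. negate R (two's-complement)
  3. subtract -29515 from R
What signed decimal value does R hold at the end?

Start: R = 11542 = 0010110100010110.
R = 11542 + (-22797) = -11255 = 1101010000001001
R = −(-11255) = 11255 = 0010101111110111
R = 11255 − (-29515) = 40770; wraps to -24766 = 1001111101000010

-24766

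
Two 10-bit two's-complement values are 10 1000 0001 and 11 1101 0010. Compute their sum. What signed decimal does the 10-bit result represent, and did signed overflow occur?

-429; no overflow

10 1000 0001 → 1010000001 = -383 (signed)
11 1101 0010 → 1111010010 = -46 (signed)
  1010000001
+ 1111010010
= 1001010011  (discard carry-out 1)
Result 1001010011: MSB = 1 → 595 − 1024 = -429.
Both addends are negative and so is the stored result: no signed overflow.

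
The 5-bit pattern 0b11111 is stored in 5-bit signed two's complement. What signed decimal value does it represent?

MSB is 1, so the value is negative.
Invert: 00000. Add 1: 00001 = 1. So the value is −1.

-1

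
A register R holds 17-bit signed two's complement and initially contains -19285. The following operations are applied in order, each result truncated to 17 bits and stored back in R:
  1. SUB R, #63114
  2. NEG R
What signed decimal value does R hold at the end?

Start: R = -19285 = 11011010010101011.
R = -19285 − 63114 = -82399; wraps to 48673 = 01011111000100001
R = −(48673) = -48673 = 10100000111011111

-48673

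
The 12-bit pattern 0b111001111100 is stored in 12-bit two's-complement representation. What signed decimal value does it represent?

-388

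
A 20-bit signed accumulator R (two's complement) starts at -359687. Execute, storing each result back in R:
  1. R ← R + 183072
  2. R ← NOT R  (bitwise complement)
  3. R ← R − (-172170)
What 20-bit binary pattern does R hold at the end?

01010101001001110000

Start: R = -359687 = 10101000001011111001.
R = -359687 + 183072 = -176615 = 11010100111000011001
R = NOT 11010100111000011001 = 00101011000111100110 = 176614
R = 176614 − (-172170) = 348784 = 01010101001001110000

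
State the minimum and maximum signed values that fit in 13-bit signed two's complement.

min = -4096, max = 4095

Minimum: −2^12 = -4096.
Maximum: 2^12 − 1 = 4095.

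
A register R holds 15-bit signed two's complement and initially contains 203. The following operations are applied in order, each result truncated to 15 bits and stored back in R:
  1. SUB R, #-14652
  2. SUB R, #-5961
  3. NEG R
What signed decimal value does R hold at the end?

11952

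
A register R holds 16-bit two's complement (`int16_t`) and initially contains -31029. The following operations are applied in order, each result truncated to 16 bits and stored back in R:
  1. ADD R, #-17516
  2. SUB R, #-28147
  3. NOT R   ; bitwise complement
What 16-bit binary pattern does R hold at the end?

0100111110101101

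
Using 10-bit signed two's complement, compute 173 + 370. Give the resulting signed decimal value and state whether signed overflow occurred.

173 → 0010101101
370 → 0101110010
  0010101101
+ 0101110010
= 1000011111
Result 1000011111: MSB = 1 → 543 − 1024 = -481.
Both addends are non-negative but the stored result is negative: signed overflow. The true value 173 + 370 = 543 lies outside [-512, 511].

-481; overflow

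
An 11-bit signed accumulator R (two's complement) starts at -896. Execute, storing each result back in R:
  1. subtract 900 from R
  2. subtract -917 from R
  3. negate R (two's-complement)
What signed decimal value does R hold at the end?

879

Start: R = -896 = 10010000000.
R = -896 − 900 = -1796; wraps to 252 = 00011111100
R = 252 − (-917) = 1169; wraps to -879 = 10010010001
R = −(-879) = 879 = 01101101111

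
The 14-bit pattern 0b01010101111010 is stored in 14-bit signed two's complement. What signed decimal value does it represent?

5498

MSB is 0, so the value is non-negative: 01010101111010 = 5498.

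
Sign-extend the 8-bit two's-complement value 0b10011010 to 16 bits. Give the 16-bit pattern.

MSB of 10011010 is 1; replicate it into the new high bits.
11111111|10011010 → 1111111110011010 (still -102).

1111111110011010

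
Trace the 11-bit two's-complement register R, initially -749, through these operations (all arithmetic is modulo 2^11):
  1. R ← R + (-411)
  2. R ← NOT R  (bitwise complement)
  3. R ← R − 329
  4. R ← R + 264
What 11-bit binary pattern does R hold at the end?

Start: R = -749 = 10100010011.
R = -749 + (-411) = -1160; wraps to 888 = 01101111000
R = NOT 01101111000 = 10010000111 = -889
R = -889 − 329 = -1218; wraps to 830 = 01100111110
R = 830 + 264 = 1094; wraps to -954 = 10001000110

10001000110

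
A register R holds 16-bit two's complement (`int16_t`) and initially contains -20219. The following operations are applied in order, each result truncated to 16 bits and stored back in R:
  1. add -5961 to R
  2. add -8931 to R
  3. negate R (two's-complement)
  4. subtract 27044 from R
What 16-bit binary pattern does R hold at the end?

Start: R = -20219 = 1011000100000101.
R = -20219 + (-5961) = -26180 = 1001100110111100
R = -26180 + (-8931) = -35111; wraps to 30425 = 0111011011011001
R = −(30425) = -30425 = 1000100100100111
R = -30425 − 27044 = -57469; wraps to 8067 = 0001111110000011

0001111110000011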